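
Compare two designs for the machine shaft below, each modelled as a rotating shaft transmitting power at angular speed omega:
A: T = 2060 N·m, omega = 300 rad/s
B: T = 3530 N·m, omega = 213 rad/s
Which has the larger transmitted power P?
Model: a rotating shaft transmitting power at angular speed omega, so P = T·omega (SI units).
  A: P = 2060 × 300 = 618000 W = 618 kW
  B: P = 3530 × 213 = 751900 W = 751.9 kW
751.9 kW > 618 kW, so B is larger.
Final answer: B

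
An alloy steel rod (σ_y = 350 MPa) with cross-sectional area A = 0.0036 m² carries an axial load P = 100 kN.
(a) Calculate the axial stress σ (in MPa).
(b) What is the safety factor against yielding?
(a) Axial stress σ = P/A. Convert P = 100 kN = 100000 N.
  σ = 100000 / 0.0036 = 2.778 × 10⁷ Pa = 27.78 MPa
(b) Safety factor SF = σ_y/σ = 350 / 27.78 = 12.6
Final answer: (a) σ = 27.78 MPa, (b) SF = 12.6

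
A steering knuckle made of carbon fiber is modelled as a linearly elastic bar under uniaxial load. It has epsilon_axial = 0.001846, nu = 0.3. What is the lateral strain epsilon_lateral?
Model: a linearly elastic bar under uniaxial load, so epsilon_lateral = -nu·epsilon_axial.
Substitute:
  epsilon_lateral = -(0.3 × 0.001846)
  epsilon_lateral = -0.0005538
Final answer: epsilon_lateral = -0.0005538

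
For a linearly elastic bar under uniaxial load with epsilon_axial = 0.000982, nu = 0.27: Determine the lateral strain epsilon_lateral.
Model: a linearly elastic bar under uniaxial load, so epsilon_lateral = -nu·epsilon_axial.
Substitute:
  epsilon_lateral = -(0.27 × 0.000982)
  epsilon_lateral = -0.0002651
Final answer: epsilon_lateral = -0.0002651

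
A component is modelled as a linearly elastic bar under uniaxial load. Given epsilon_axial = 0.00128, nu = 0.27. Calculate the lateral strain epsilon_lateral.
Model: a linearly elastic bar under uniaxial load, so epsilon_lateral = -nu·epsilon_axial.
Substitute:
  epsilon_lateral = -(0.27 × 0.00128)
  epsilon_lateral = -0.0003456
Final answer: epsilon_lateral = -0.0003456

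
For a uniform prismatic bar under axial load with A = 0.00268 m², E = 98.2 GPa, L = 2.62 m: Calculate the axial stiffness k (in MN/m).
Model: a uniform prismatic bar under axial load, so k = (A·E) / L.
Convert to SI units:
  E = 98.2 GPa = 9.82 × 10¹⁰ Pa
Substitute:
  k = (0.00268 × (9.82 × 10¹⁰)) / 2.62
  k = 1.004 × 10⁸ N/m
Convert: k = 1.004 × 10⁸ N/m = 100.4 MN/m
Final answer: k = 100.4 MN/m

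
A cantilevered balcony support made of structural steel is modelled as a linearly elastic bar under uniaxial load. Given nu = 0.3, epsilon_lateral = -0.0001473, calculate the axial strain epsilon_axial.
Model: a linearly elastic bar under uniaxial load, so epsilon_lateral = -nu·epsilon_axial.
Solve for epsilon_axial: epsilon_axial = -epsilon_lateral / nu.
Substitute:
  epsilon_axial = -(-0.0001473) / 0.3
  epsilon_axial = 0.000491
Final answer: epsilon_axial = 0.000491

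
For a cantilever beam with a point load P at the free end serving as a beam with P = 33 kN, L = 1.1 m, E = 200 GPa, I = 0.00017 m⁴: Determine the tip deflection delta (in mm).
Model: a cantilever beam with a point load P at the free end, so delta = (P·L^3) / (3·E·I).
Convert to SI units:
  P = 33 kN = 33000 N
  E = 200 GPa = 2 × 10¹¹ Pa
Substitute:
  delta = (33000 × 1.1^3) / (3 × (2 × 10¹¹) × 0.00017)
  delta = 0.0004306 m
Convert: delta = 0.0004306 m = 0.4306 mm
Final answer: delta = 0.4306 mm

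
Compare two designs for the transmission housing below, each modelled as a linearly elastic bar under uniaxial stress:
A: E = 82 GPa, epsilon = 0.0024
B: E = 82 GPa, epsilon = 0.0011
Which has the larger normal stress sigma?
Model: a linearly elastic bar under uniaxial stress, so sigma = E·epsilon (SI units).
  A: sigma = (8.2 × 10¹⁰) × 0.0024 = 1.968 × 10⁸ Pa = 196.8 MPa
  B: sigma = (8.2 × 10¹⁰) × 0.0011 = 9.02 × 10⁷ Pa = 90.2 MPa
196.8 MPa > 90.2 MPa, so A is larger.
Final answer: A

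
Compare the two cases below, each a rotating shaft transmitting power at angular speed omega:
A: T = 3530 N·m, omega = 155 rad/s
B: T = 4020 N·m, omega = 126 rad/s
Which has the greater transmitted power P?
Model: a rotating shaft transmitting power at angular speed omega, so P = T·omega (SI units).
  A: P = 3530 × 155 = 547200 W = 547.2 kW
  B: P = 4020 × 126 = 506500 W = 506.5 kW
547.2 kW > 506.5 kW, so A is larger.
Final answer: A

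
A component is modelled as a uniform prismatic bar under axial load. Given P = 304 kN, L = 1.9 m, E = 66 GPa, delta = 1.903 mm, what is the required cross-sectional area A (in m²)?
Model: a uniform prismatic bar under axial load, so delta = (P·L) / (A·E).
Solve for A: A = (P·L) / (delta·E).
Convert to SI units:
  P = 304 kN = 304000 N
  E = 66 GPa = 6.6 × 10¹⁰ Pa
  delta = 1.903 mm = 0.001903 m
Substitute:
  A = (304000 × 1.9) / (0.001903 × (6.6 × 10¹⁰))
  A = 0.004599 m²
Final answer: A = 0.004599 m²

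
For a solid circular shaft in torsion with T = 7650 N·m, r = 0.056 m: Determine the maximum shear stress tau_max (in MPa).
Model: a solid circular shaft in torsion, so tau_max = (2·T) / (π·r^3).
Substitute:
  tau_max = (2 × 7650) / (π × 0.056^3)
  tau_max = 2.773 × 10⁷ Pa
Convert: tau_max = 2.773 × 10⁷ Pa = 27.73 MPa
Final answer: tau_max = 27.73 MPa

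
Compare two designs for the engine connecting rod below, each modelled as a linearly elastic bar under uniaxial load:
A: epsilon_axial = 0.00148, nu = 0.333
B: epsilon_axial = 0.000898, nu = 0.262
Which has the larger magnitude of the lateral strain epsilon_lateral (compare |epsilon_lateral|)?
Model: a linearly elastic bar under uniaxial load, so epsilon_lateral = -nu·epsilon_axial (SI units).
  A: epsilon_lateral = -(0.333 × 0.00148) = -0.0004928
  B: epsilon_lateral = -(0.262 × 0.000898) = -0.0002353
|epsilon_lateral|: A = 0.0004928, B = 0.0002353, so A is larger in magnitude.
Final answer: A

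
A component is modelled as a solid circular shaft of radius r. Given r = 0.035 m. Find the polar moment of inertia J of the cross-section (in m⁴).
Model: a solid circular shaft of radius r, so J = (π·r^4) / 2.
Substitute:
  J = (π × 0.035^4) / 2
  J = 2.357 × 10⁻⁶ m⁴
Final answer: J = 2.357 × 10⁻⁶ m⁴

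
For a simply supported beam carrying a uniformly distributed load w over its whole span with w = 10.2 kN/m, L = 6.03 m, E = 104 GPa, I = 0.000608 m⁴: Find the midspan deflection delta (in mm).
Model: a simply supported beam carrying a uniformly distributed load w over its whole span, so delta = (5·w·L^4) / (384·E·I).
Convert to SI units:
  w = 10.2 kN/m = 10200 N/m
  E = 104 GPa = 1.04 × 10¹¹ Pa
Substitute:
  delta = (5 × 10200 × 6.03^4) / (384 × (1.04 × 10¹¹) × 0.000608)
  delta = 0.002777 m
Convert: delta = 0.002777 m = 2.777 mm
Final answer: delta = 2.777 mm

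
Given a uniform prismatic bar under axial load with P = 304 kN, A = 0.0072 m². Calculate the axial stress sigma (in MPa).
Model: a uniform prismatic bar under axial load, so sigma = P / A.
Convert to SI units:
  P = 304 kN = 304000 N
Substitute:
  sigma = 304000 / 0.0072
  sigma = 4.222 × 10⁷ Pa
Convert: sigma = 4.222 × 10⁷ Pa = 42.22 MPa
Final answer: sigma = 42.22 MPa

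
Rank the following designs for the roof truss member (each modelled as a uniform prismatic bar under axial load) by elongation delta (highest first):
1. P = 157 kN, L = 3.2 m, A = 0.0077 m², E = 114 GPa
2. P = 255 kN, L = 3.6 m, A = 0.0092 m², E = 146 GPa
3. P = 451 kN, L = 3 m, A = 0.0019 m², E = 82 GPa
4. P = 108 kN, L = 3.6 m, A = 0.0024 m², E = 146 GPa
Model: a uniform prismatic bar under axial load, so delta = (P·L) / (A·E) (SI units).
  Case 1: delta = (157000 × 3.2) / (0.0077 × (1.14 × 10¹¹)) = 0.0005723 m = 0.5723 mm
  Case 2: delta = (255000 × 3.6) / (0.0092 × (1.46 × 10¹¹)) = 0.0006834 m = 0.6834 mm
  Case 3: delta = (451000 × 3) / (0.0019 × (8.2 × 10¹⁰)) = 0.008684 m = 8.684 mm
  Case 4: delta = (108000 × 3.6) / (0.0024 × (1.46 × 10¹¹)) = 0.00111 m = 1.11 mm
Ordering: 8.684 mm (case 3) > 1.11 mm (case 4) > 0.6834 mm (case 2) > 0.5723 mm (case 1)
Final answer: 3, 4, 2, 1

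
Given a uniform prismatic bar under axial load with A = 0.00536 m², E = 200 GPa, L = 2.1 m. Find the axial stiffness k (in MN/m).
Model: a uniform prismatic bar under axial load, so k = (A·E) / L.
Convert to SI units:
  E = 200 GPa = 2 × 10¹¹ Pa
Substitute:
  k = (0.00536 × (2 × 10¹¹)) / 2.1
  k = 5.105 × 10⁸ N/m
Convert: k = 5.105 × 10⁸ N/m = 510.5 MN/m
Final answer: k = 510.5 MN/m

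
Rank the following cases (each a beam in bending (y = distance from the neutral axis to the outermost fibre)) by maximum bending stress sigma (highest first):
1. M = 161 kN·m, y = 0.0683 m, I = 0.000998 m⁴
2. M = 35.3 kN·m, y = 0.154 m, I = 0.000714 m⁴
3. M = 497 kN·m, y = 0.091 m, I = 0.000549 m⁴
Model: a beam in bending (y = distance from the neutral axis to the outermost fibre), so sigma = (M·y) / I (SI units).
  Case 1: sigma = (161000 × 0.0683) / 0.000998 = 1.102 × 10⁷ Pa = 11.02 MPa
  Case 2: sigma = (35300 × 0.154) / 0.000714 = 7.614 × 10⁶ Pa = 7.614 MPa
  Case 3: sigma = (497000 × 0.091) / 0.000549 = 8.238 × 10⁷ Pa = 82.38 MPa
Ordering: 82.38 MPa (case 3) > 11.02 MPa (case 1) > 7.614 MPa (case 2)
Final answer: 3, 1, 2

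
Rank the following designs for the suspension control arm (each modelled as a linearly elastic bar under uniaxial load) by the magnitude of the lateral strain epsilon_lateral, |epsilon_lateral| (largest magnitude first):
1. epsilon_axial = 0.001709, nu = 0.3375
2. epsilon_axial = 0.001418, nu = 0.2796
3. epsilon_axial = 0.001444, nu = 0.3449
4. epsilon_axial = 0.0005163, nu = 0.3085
Model: a linearly elastic bar under uniaxial load, so epsilon_lateral = -nu·epsilon_axial (SI units).
  Case 1: epsilon_lateral = -(0.3375 × 0.001709) = -0.0005768
  Case 2: epsilon_lateral = -(0.2796 × 0.001418) = -0.0003965
  Case 3: epsilon_lateral = -(0.3449 × 0.001444) = -0.000498
  Case 4: epsilon_lateral = -(0.3085 × 0.0005163) = -0.0001593
Ordering by |epsilon_lateral|: 0.0005768 (case 1) > 0.000498 (case 3) > 0.0003965 (case 2) > 0.0001593 (case 4)
Final answer: 1, 3, 2, 4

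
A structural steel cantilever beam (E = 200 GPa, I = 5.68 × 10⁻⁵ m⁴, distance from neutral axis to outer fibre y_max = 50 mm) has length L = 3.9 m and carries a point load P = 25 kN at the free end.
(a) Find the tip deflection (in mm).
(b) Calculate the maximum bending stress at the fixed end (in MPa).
(a) Tip deflection of a cantilever with an end point load: δ = P·L^3 / (3·E·I). Convert P = 25 kN = 25000 N, E = 200 GPa = 2 × 10¹¹ Pa.
  δ = (25000 × 3.9^3) / (3 × (2 × 10¹¹) × (5.68 × 10⁻⁵)) = 0.04351 m = 43.51 mm
(b) Maximum bending moment at the fixed end: M = P·L = 25000 × 3.9 = 97500 N·m. Convert y_max = 50 mm = 0.05 m.
  σ = M·y_max / I = (97500 × 0.05) / (5.68 × 10⁻⁵) = 8.583 × 10⁷ Pa = 85.83 MPa
Final answer: (a) δ = 43.51 mm, (b) σ = 85.83 MPa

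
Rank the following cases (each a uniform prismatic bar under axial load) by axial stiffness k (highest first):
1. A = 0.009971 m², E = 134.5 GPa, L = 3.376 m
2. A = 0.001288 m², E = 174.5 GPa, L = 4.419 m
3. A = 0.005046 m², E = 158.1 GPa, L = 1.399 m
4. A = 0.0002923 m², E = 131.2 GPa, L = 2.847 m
Model: a uniform prismatic bar under axial load, so k = (A·E) / L (SI units).
  Case 1: k = (0.009971 × (1.345 × 10¹¹)) / 3.376 = 3.972 × 10⁸ N/m = 397.2 MN/m
  Case 2: k = (0.001288 × (1.745 × 10¹¹)) / 4.419 = 5.086 × 10⁷ N/m = 50.86 MN/m
  Case 3: k = (0.005046 × (1.581 × 10¹¹)) / 1.399 = 5.702 × 10⁸ N/m = 570.2 MN/m
  Case 4: k = (0.0002923 × (1.312 × 10¹¹)) / 2.847 = 1.347 × 10⁷ N/m = 13.47 MN/m
Ordering: 570.2 MN/m (case 3) > 397.2 MN/m (case 1) > 50.86 MN/m (case 2) > 13.47 MN/m (case 4)
Final answer: 3, 1, 2, 4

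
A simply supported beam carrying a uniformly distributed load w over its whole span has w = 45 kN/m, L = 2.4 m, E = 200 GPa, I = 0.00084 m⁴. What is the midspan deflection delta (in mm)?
Model: a simply supported beam carrying a uniformly distributed load w over its whole span, so delta = (5·w·L^4) / (384·E·I).
Convert to SI units:
  w = 45 kN/m = 45000 N/m
  E = 200 GPa = 2 × 10¹¹ Pa
Substitute:
  delta = (5 × 45000 × 2.4^4) / (384 × (2 × 10¹¹) × 0.00084)
  delta = 0.0001157 m
Convert: delta = 0.0001157 m = 0.1157 mm
Final answer: delta = 0.1157 mm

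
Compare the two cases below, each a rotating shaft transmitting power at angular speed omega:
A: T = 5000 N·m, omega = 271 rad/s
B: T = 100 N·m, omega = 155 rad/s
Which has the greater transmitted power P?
Model: a rotating shaft transmitting power at angular speed omega, so P = T·omega (SI units).
  A: P = 5000 × 271 = 1.355 × 10⁶ W = 1355 kW
  B: P = 100 × 155 = 15500 W = 15.5 kW
1355 kW > 15.5 kW, so A is larger.
Final answer: A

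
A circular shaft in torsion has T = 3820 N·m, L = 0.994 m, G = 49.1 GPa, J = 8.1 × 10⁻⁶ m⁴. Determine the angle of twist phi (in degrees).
Model: a circular shaft in torsion, so phi = (T·L) / (G·J).
Convert to SI units:
  G = 49.1 GPa = 4.91 × 10¹⁰ Pa
Substitute:
  phi = (3820 × 0.994) / ((4.91 × 10¹⁰) × (8.1 × 10⁻⁶))
  phi = 0.009547 rad
Convert to degrees: phi = 0.009547 × 180/π = 0.547°
Final answer: phi = 0.547°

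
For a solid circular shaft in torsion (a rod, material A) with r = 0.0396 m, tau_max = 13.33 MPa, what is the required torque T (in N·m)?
Model: a solid circular shaft in torsion, so tau_max = (2·T) / (π·r^3).
Solve for T: T = (π·tau_max·r^3) / 2.
Convert to SI units:
  tau_max = 13.33 MPa = 1.333 × 10⁷ Pa
Substitute:
  T = (π × (1.333 × 10⁷) × 0.0396^3) / 2
  T = 1300 N·m
Final answer: T = 1300 N·m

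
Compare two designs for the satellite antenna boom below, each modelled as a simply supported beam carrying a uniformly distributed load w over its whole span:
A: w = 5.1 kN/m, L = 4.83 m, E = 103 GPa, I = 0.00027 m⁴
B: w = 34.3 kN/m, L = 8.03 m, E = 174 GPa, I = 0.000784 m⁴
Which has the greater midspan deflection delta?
Model: a simply supported beam carrying a uniformly distributed load w over its whole span, so delta = (5·w·L^4) / (384·E·I) (SI units).
  A: delta = (5 × 5100 × 4.83^4) / (384 × (1.03 × 10¹¹) × 0.00027) = 0.0013 m = 1.3 mm
  B: delta = (5 × 34300 × 8.03^4) / (384 × (1.74 × 10¹¹) × 0.000784) = 0.01361 m = 13.61 mm
13.61 mm > 1.3 mm, so B is larger.
Final answer: B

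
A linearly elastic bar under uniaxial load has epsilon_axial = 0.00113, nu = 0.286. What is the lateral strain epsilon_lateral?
Model: a linearly elastic bar under uniaxial load, so epsilon_lateral = -nu·epsilon_axial.
Substitute:
  epsilon_lateral = -(0.286 × 0.00113)
  epsilon_lateral = -0.0003232
Final answer: epsilon_lateral = -0.0003232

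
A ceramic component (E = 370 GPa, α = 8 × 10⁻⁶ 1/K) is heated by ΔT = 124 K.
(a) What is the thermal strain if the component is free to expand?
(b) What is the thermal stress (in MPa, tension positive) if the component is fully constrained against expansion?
(a) Free thermal strain ε_th = α·ΔT = (8 × 10⁻⁶) × 124 = 0.000992
(b) Fully constrained, the expansion is suppressed, so σ = -E·α·ΔT. Convert E = 370 GPa = 3.7 × 10¹¹ Pa.
  σ = -(3.7 × 10¹¹) × (8 × 10⁻⁶) × 124 = -3.67 × 10⁸ Pa = -367 MPa (compressive)
Final answer: (a) ε_th = 0.000992, (b) σ = -367 MPa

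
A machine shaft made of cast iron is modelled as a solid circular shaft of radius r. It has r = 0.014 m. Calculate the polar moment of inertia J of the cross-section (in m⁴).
Model: a solid circular shaft of radius r, so J = (π·r^4) / 2.
Substitute:
  J = (π × 0.014^4) / 2
  J = 6.034 × 10⁻⁸ m⁴
Final answer: J = 6.034 × 10⁻⁸ m⁴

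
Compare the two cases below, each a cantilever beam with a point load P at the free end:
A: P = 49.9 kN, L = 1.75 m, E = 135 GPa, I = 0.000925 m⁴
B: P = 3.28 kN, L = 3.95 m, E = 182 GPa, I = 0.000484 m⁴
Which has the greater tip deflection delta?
Model: a cantilever beam with a point load P at the free end, so delta = (P·L^3) / (3·E·I) (SI units).
  A: delta = (49900 × 1.75^3) / (3 × (1.35 × 10¹¹) × 0.000925) = 0.0007139 m = 0.7139 mm
  B: delta = (3280 × 3.95^3) / (3 × (1.82 × 10¹¹) × 0.000484) = 0.0007649 m = 0.7649 mm
0.7649 mm > 0.7139 mm, so B is larger.
Final answer: B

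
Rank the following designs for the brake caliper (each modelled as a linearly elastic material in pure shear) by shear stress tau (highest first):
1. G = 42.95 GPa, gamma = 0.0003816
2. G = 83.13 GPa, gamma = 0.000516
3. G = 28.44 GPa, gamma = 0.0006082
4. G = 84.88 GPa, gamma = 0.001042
Model: a linearly elastic material in pure shear, so tau = G·gamma (SI units).
  Case 1: tau = (4.295 × 10¹⁰) × 0.0003816 = 1.639 × 10⁷ Pa = 16.39 MPa
  Case 2: tau = (8.313 × 10¹⁰) × 0.000516 = 4.29 × 10⁷ Pa = 42.9 MPa
  Case 3: tau = (2.844 × 10¹⁰) × 0.0006082 = 1.73 × 10⁷ Pa = 17.3 MPa
  Case 4: tau = (8.488 × 10¹⁰) × 0.001042 = 8.844 × 10⁷ Pa = 88.44 MPa
Ordering: 88.44 MPa (case 4) > 42.9 MPa (case 2) > 17.3 MPa (case 3) > 16.39 MPa (case 1)
Final answer: 4, 2, 3, 1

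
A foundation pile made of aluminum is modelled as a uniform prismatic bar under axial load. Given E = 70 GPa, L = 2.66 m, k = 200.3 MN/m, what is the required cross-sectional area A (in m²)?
Model: a uniform prismatic bar under axial load, so k = (A·E) / L.
Solve for A: A = (k·L) / E.
Convert to SI units:
  E = 70 GPa = 7 × 10¹⁰ Pa
  k = 200.3 MN/m = 2.003 × 10⁸ N/m
Substitute:
  A = ((2.003 × 10⁸) × 2.66) / (7 × 10¹⁰)
  A = 0.007611 m²
Final answer: A = 0.007611 m²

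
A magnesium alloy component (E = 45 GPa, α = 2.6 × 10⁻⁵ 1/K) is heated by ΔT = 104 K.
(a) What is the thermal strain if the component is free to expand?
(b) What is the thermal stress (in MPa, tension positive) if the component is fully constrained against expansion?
(a) Free thermal strain ε_th = α·ΔT = (2.6 × 10⁻⁵) × 104 = 0.002704
(b) Fully constrained, the expansion is suppressed, so σ = -E·α·ΔT. Convert E = 45 GPa = 4.5 × 10¹⁰ Pa.
  σ = -(4.5 × 10¹⁰) × (2.6 × 10⁻⁵) × 104 = -1.217 × 10⁸ Pa = -121.7 MPa (compressive)
Final answer: (a) ε_th = 0.002704, (b) σ = -121.7 MPa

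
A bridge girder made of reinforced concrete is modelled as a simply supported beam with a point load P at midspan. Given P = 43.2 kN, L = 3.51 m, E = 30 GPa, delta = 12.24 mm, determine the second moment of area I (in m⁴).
Model: a simply supported beam with a point load P at midspan, so delta = (P·L^3) / (48·E·I).
Solve for I: I = (P·L^3) / (48·delta·E).
Convert to SI units:
  P = 43.2 kN = 43200 N
  E = 30 GPa = 3 × 10¹⁰ Pa
  delta = 12.24 mm = 0.01224 m
Substitute:
  I = (43200 × 3.51^3) / (48 × 0.01224 × (3 × 10¹⁰))
  I = 0.000106 m⁴
Final answer: I = 0.000106 m⁴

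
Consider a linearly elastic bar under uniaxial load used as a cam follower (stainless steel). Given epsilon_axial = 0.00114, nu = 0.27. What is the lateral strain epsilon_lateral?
Model: a linearly elastic bar under uniaxial load, so epsilon_lateral = -nu·epsilon_axial.
Substitute:
  epsilon_lateral = -(0.27 × 0.00114)
  epsilon_lateral = -0.0003078
Final answer: epsilon_lateral = -0.0003078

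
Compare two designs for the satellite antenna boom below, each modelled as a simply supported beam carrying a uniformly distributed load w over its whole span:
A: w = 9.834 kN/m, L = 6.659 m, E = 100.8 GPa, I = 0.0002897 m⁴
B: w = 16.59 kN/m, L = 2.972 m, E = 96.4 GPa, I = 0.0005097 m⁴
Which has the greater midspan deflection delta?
Model: a simply supported beam carrying a uniformly distributed load w over its whole span, so delta = (5·w·L^4) / (384·E·I) (SI units).
  A: delta = (5 × 9834 × 6.659^4) / (384 × (1.008 × 10¹¹) × 0.0002897) = 0.008622 m = 8.622 mm
  B: delta = (5 × 16590 × 2.972^4) / (384 × (9.64 × 10¹⁰) × 0.0005097) = 0.000343 m = 0.343 mm
8.622 mm > 0.343 mm, so A is larger.
Final answer: A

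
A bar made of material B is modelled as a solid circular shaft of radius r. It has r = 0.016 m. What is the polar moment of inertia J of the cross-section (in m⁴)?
Model: a solid circular shaft of radius r, so J = (π·r^4) / 2.
Substitute:
  J = (π × 0.016^4) / 2
  J = 1.029 × 10⁻⁷ m⁴
Final answer: J = 1.029 × 10⁻⁷ m⁴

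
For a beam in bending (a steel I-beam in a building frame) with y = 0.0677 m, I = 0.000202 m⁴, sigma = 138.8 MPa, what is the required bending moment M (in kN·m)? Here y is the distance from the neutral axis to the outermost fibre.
Model: a beam in bending, so sigma = (M·y) / I.
Solve for M: M = (sigma·I) / y.
Convert to SI units:
  sigma = 138.8 MPa = 1.388 × 10⁸ Pa
Substitute:
  M = ((1.388 × 10⁸) × 0.000202) / 0.0677
  M = 414100 N·m
Convert: M = 414100 N·m = 414.1 kN·m
Final answer: M = 414.1 kN·m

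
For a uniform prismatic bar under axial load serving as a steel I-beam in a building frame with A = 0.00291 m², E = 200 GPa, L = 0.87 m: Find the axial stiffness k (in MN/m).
Model: a uniform prismatic bar under axial load, so k = (A·E) / L.
Convert to SI units:
  E = 200 GPa = 2 × 10¹¹ Pa
Substitute:
  k = (0.00291 × (2 × 10¹¹)) / 0.87
  k = 6.69 × 10⁸ N/m
Convert: k = 6.69 × 10⁸ N/m = 669 MN/m
Final answer: k = 669 MN/m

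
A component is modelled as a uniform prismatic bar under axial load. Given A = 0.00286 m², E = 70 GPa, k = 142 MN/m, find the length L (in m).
Model: a uniform prismatic bar under axial load, so k = (A·E) / L.
Solve for L: L = (A·E) / k.
Convert to SI units:
  E = 70 GPa = 7 × 10¹⁰ Pa
  k = 142 MN/m = 1.42 × 10⁸ N/m
Substitute:
  L = (0.00286 × (7 × 10¹⁰)) / (1.42 × 10⁸)
  L = 1.41 m
Final answer: L = 1.41 m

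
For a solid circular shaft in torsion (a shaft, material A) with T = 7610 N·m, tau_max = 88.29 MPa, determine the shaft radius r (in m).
Model: a solid circular shaft in torsion, so tau_max = (2·T) / (π·r^3).
Solve for r: r = ((2·T) / (π·tau_max))^(1/3).
Convert to SI units:
  tau_max = 88.29 MPa = 8.829 × 10⁷ Pa
Substitute:
  r = ((2 × 7610) / (π × (8.829 × 10⁷)))^(1/3)
  r = 0.038 m
Final answer: r = 0.038 m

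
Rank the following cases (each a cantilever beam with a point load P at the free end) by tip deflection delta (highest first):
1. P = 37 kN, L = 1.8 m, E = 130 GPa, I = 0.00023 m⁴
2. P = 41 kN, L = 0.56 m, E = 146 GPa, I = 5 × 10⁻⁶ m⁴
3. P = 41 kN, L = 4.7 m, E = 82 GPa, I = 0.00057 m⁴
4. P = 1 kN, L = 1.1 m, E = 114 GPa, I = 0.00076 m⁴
Model: a cantilever beam with a point load P at the free end, so delta = (P·L^3) / (3·E·I) (SI units).
  Case 1: delta = (37000 × 1.8^3) / (3 × (1.3 × 10¹¹) × 0.00023) = 0.002406 m = 2.406 mm
  Case 2: delta = (41000 × 0.56^3) / (3 × (1.46 × 10¹¹) × (5 × 10⁻⁶)) = 0.003288 m = 3.288 mm
  Case 3: delta = (41000 × 4.7^3) / (3 × (8.2 × 10¹⁰) × 0.00057) = 0.03036 m = 30.36 mm
  Case 4: delta = (1000 × 1.1^3) / (3 × (1.14 × 10¹¹) × 0.00076) = 5.121 × 10⁻⁶ m = 0.005121 mm
Ordering: 30.36 mm (case 3) > 3.288 mm (case 2) > 2.406 mm (case 1) > 0.005121 mm (case 4)
Final answer: 3, 2, 1, 4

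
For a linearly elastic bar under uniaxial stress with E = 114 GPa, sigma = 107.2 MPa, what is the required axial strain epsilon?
Model: a linearly elastic bar under uniaxial stress, so sigma = E·epsilon.
Solve for epsilon: epsilon = sigma / E.
Convert to SI units:
  E = 114 GPa = 1.14 × 10¹¹ Pa
  sigma = 107.2 MPa = 1.072 × 10⁸ Pa
Substitute:
  epsilon = (1.072 × 10⁸) / (1.14 × 10¹¹)
  epsilon = 0.0009404
Final answer: epsilon = 0.0009404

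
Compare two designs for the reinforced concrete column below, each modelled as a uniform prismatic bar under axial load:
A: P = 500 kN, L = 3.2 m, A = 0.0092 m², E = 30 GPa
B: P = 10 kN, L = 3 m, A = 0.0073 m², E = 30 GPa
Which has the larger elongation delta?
Model: a uniform prismatic bar under axial load, so delta = (P·L) / (A·E) (SI units).
  A: delta = (500000 × 3.2) / (0.0092 × (3 × 10¹⁰)) = 0.005797 m = 5.797 mm
  B: delta = (10000 × 3) / (0.0073 × (3 × 10¹⁰)) = 0.000137 m = 0.137 mm
5.797 mm > 0.137 mm, so A is larger.
Final answer: A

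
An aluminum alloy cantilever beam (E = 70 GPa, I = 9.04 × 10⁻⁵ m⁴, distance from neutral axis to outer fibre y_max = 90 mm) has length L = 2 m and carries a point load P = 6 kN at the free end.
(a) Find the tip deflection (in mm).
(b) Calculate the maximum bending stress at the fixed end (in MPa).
(a) Tip deflection of a cantilever with an end point load: δ = P·L^3 / (3·E·I). Convert P = 6 kN = 6000 N, E = 70 GPa = 7 × 10¹⁰ Pa.
  δ = (6000 × 2^3) / (3 × (7 × 10¹⁰) × (9.04 × 10⁻⁵)) = 0.002528 m = 2.528 mm
(b) Maximum bending moment at the fixed end: M = P·L = 6000 × 2 = 12000 N·m. Convert y_max = 90 mm = 0.09 m.
  σ = M·y_max / I = (12000 × 0.09) / (9.04 × 10⁻⁵) = 1.195 × 10⁷ Pa = 11.95 MPa
Final answer: (a) δ = 2.528 mm, (b) σ = 11.95 MPa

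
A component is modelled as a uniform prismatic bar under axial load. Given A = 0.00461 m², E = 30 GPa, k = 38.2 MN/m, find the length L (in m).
Model: a uniform prismatic bar under axial load, so k = (A·E) / L.
Solve for L: L = (A·E) / k.
Convert to SI units:
  E = 30 GPa = 3 × 10¹⁰ Pa
  k = 38.2 MN/m = 3.82 × 10⁷ N/m
Substitute:
  L = (0.00461 × (3 × 10¹⁰)) / (3.82 × 10⁷)
  L = 3.62 m
Final answer: L = 3.62 m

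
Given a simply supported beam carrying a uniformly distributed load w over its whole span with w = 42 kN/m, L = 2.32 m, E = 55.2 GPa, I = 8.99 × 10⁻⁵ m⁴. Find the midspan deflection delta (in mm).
Model: a simply supported beam carrying a uniformly distributed load w over its whole span, so delta = (5·w·L^4) / (384·E·I).
Convert to SI units:
  w = 42 kN/m = 42000 N/m
  E = 55.2 GPa = 5.52 × 10¹⁰ Pa
Substitute:
  delta = (5 × 42000 × 2.32^4) / (384 × (5.52 × 10¹⁰) × (8.99 × 10⁻⁵))
  delta = 0.003193 m
Convert: delta = 0.003193 m = 3.193 mm
Final answer: delta = 3.193 mm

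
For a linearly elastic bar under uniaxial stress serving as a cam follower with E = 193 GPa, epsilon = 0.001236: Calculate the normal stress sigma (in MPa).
Model: a linearly elastic bar under uniaxial stress, so sigma = E·epsilon.
Convert to SI units:
  E = 193 GPa = 1.93 × 10¹¹ Pa
Substitute:
  sigma = (1.93 × 10¹¹) × 0.001236
  sigma = 2.385 × 10⁸ Pa
Convert: sigma = 2.385 × 10⁸ Pa = 238.5 MPa
Final answer: sigma = 238.5 MPa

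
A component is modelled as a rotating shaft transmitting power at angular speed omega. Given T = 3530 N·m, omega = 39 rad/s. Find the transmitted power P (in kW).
Model: a rotating shaft transmitting power at angular speed omega, so P = T·omega.
Substitute:
  P = 3530 × 39
  P = 137700 W
Convert: P = 137700 W = 137.7 kW
Final answer: P = 137.7 kW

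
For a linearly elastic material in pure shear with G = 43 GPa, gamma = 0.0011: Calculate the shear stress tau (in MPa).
Model: a linearly elastic material in pure shear, so tau = G·gamma.
Convert to SI units:
  G = 43 GPa = 4.3 × 10¹⁰ Pa
Substitute:
  tau = (4.3 × 10¹⁰) × 0.0011
  tau = 4.73 × 10⁷ Pa
Convert: tau = 4.73 × 10⁷ Pa = 47.3 MPa
Final answer: tau = 47.3 MPa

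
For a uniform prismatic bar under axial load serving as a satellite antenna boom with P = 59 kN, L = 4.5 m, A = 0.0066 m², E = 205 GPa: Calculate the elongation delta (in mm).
Model: a uniform prismatic bar under axial load, so delta = (P·L) / (A·E).
Convert to SI units:
  P = 59 kN = 59000 N
  E = 205 GPa = 2.05 × 10¹¹ Pa
Substitute:
  delta = (59000 × 4.5) / (0.0066 × (2.05 × 10¹¹))
  delta = 0.0001962 m
Convert: delta = 0.0001962 m = 0.1962 mm
Final answer: delta = 0.1962 mm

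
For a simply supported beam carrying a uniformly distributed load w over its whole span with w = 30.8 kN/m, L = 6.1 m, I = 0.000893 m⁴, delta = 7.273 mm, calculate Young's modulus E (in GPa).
Model: a simply supported beam carrying a uniformly distributed load w over its whole span, so delta = (5·w·L^4) / (384·E·I).
Solve for E: E = (5·w·L^4) / (384·delta·I).
Convert to SI units:
  w = 30.8 kN/m = 30800 N/m
  delta = 7.273 mm = 0.007273 m
Substitute:
  E = (5 × 30800 × 6.1^4) / (384 × 0.007273 × 0.000893)
  E = 8.55 × 10¹⁰ Pa
Convert: E = 8.55 × 10¹⁰ Pa = 85.5 GPa
Final answer: E = 85.5 GPa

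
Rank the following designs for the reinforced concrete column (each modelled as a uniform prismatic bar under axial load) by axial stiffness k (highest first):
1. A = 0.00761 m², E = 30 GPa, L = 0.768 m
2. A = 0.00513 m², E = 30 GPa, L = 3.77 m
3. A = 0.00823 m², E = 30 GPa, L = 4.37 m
Model: a uniform prismatic bar under axial load, so k = (A·E) / L (SI units).
  Case 1: k = (0.00761 × (3 × 10¹⁰)) / 0.768 = 2.973 × 10⁸ N/m = 297.3 MN/m
  Case 2: k = (0.00513 × (3 × 10¹⁰)) / 3.77 = 4.082 × 10⁷ N/m = 40.82 MN/m
  Case 3: k = (0.00823 × (3 × 10¹⁰)) / 4.37 = 5.65 × 10⁷ N/m = 56.5 MN/m
Ordering: 297.3 MN/m (case 1) > 56.5 MN/m (case 3) > 40.82 MN/m (case 2)
Final answer: 1, 3, 2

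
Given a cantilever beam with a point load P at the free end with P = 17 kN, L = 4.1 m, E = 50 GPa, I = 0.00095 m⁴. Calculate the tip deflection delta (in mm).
Model: a cantilever beam with a point load P at the free end, so delta = (P·L^3) / (3·E·I).
Convert to SI units:
  P = 17 kN = 17000 N
  E = 50 GPa = 5 × 10¹⁰ Pa
Substitute:
  delta = (17000 × 4.1^3) / (3 × (5 × 10¹⁰) × 0.00095)
  delta = 0.008222 m
Convert: delta = 0.008222 m = 8.222 mm
Final answer: delta = 8.222 mm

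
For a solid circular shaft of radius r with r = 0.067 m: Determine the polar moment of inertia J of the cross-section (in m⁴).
Model: a solid circular shaft of radius r, so J = (π·r^4) / 2.
Substitute:
  J = (π × 0.067^4) / 2
  J = 3.165 × 10⁻⁵ m⁴
Final answer: J = 3.165 × 10⁻⁵ m⁴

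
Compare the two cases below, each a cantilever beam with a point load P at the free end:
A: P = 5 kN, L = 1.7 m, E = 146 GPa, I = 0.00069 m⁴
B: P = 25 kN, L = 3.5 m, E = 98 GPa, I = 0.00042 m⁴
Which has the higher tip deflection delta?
Model: a cantilever beam with a point load P at the free end, so delta = (P·L^3) / (3·E·I) (SI units).
  A: delta = (5000 × 1.7^3) / (3 × (1.46 × 10¹¹) × 0.00069) = 8.128 × 10⁻⁵ m = 0.08128 mm
  B: delta = (25000 × 3.5^3) / (3 × (9.8 × 10¹⁰) × 0.00042) = 0.008681 m = 8.681 mm
8.681 mm > 0.08128 mm, so B is larger.
Final answer: B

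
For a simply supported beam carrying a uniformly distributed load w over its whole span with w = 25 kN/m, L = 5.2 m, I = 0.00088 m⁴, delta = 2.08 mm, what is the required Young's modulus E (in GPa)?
Model: a simply supported beam carrying a uniformly distributed load w over its whole span, so delta = (5·w·L^4) / (384·E·I).
Solve for E: E = (5·w·L^4) / (384·delta·I).
Convert to SI units:
  w = 25 kN/m = 25000 N/m
  delta = 2.08 mm = 0.00208 m
Substitute:
  E = (5 × 25000 × 5.2^4) / (384 × 0.00208 × 0.00088)
  E = 1.3 × 10¹¹ Pa
Convert: E = 1.3 × 10¹¹ Pa = 130 GPa
Final answer: E = 130 GPa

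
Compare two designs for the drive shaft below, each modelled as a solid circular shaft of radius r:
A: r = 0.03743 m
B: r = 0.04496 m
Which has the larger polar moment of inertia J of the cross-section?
Model: a solid circular shaft of radius r, so J = (π·r^4) / 2 (SI units).
  A: J = (π × 0.03743^4) / 2 = 3.083 × 10⁻⁶ m⁴
  B: J = (π × 0.04496^4) / 2 = 6.418 × 10⁻⁶ m⁴
6.418 × 10⁻⁶ m⁴ > 3.083 × 10⁻⁶ m⁴, so B is larger.
Final answer: B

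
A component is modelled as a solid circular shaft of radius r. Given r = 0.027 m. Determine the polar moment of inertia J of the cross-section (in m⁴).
Model: a solid circular shaft of radius r, so J = (π·r^4) / 2.
Substitute:
  J = (π × 0.027^4) / 2
  J = 8.348 × 10⁻⁷ m⁴
Final answer: J = 8.348 × 10⁻⁷ m⁴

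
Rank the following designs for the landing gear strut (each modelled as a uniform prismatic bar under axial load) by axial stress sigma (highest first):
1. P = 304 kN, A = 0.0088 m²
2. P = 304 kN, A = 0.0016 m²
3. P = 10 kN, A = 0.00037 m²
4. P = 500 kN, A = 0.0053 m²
Model: a uniform prismatic bar under axial load, so sigma = P / A (SI units).
  Case 1: sigma = 304000 / 0.0088 = 3.455 × 10⁷ Pa = 34.55 MPa
  Case 2: sigma = 304000 / 0.0016 = 1.9 × 10⁸ Pa = 190 MPa
  Case 3: sigma = 10000 / 0.00037 = 2.703 × 10⁷ Pa = 27.03 MPa
  Case 4: sigma = 500000 / 0.0053 = 9.434 × 10⁷ Pa = 94.34 MPa
Ordering: 190 MPa (case 2) > 94.34 MPa (case 4) > 34.55 MPa (case 1) > 27.03 MPa (case 3)
Final answer: 2, 4, 1, 3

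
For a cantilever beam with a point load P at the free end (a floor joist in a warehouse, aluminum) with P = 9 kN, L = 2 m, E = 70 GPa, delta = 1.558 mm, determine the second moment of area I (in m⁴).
Model: a cantilever beam with a point load P at the free end, so delta = (P·L^3) / (3·E·I).
Solve for I: I = (P·L^3) / (3·delta·E).
Convert to SI units:
  P = 9 kN = 9000 N
  E = 70 GPa = 7 × 10¹⁰ Pa
  delta = 1.558 mm = 0.001558 m
Substitute:
  I = (9000 × 2^3) / (3 × 0.001558 × (7 × 10¹⁰))
  I = 0.0002201 m⁴
Final answer: I = 0.0002201 m⁴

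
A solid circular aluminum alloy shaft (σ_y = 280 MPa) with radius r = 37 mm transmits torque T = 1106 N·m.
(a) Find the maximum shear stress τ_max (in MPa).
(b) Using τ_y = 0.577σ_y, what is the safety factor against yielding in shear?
(a) For a solid circular shaft, τ_max = T·r/J with J = π·r^4/2, i.e. τ_max = 2·T / (π·r^3). Convert r = 37 mm = 0.037 m.
  τ_max = (2 × 1106) / (π × 0.037^3) = 1.39 × 10⁷ Pa = 13.9 MPa
(b) τ_y = 0.577 × 280 = 161.56 MPa
  SF = τ_y/τ_max = 161.56 / 13.9 = 11.62
Final answer: (a) τ_max = 13.9 MPa, (b) SF = 11.62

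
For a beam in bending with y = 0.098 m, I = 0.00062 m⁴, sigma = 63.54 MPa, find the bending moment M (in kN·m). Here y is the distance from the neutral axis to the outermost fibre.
Model: a beam in bending, so sigma = (M·y) / I.
Solve for M: M = (sigma·I) / y.
Convert to SI units:
  sigma = 63.54 MPa = 6.354 × 10⁷ Pa
Substitute:
  M = ((6.354 × 10⁷) × 0.00062) / 0.098
  M = 402000 N·m
Convert: M = 402000 N·m = 402 kN·m
Final answer: M = 402 kN·m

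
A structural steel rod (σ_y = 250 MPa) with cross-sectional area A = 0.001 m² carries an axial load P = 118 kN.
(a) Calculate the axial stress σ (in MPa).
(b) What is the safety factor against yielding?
(a) Axial stress σ = P/A. Convert P = 118 kN = 118000 N.
  σ = 118000 / 0.001 = 1.18 × 10⁸ Pa = 118 MPa
(b) Safety factor SF = σ_y/σ = 250 / 118 = 2.119
Final answer: (a) σ = 118 MPa, (b) SF = 2.119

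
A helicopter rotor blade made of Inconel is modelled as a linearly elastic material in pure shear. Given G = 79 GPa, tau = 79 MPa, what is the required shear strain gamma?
Model: a linearly elastic material in pure shear, so tau = G·gamma.
Solve for gamma: gamma = tau / G.
Convert to SI units:
  G = 79 GPa = 7.9 × 10¹⁰ Pa
  tau = 79 MPa = 7.9 × 10⁷ Pa
Substitute:
  gamma = (7.9 × 10⁷) / (7.9 × 10¹⁰)
  gamma = 0.001
Final answer: gamma = 0.001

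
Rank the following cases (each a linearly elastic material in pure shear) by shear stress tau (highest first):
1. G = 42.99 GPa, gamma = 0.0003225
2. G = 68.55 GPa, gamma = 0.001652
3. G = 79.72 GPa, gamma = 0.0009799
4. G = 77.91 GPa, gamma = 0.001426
Model: a linearly elastic material in pure shear, so tau = G·gamma (SI units).
  Case 1: tau = (4.299 × 10¹⁰) × 0.0003225 = 1.386 × 10⁷ Pa = 13.86 MPa
  Case 2: tau = (6.855 × 10¹⁰) × 0.001652 = 1.132 × 10⁸ Pa = 113.2 MPa
  Case 3: tau = (7.972 × 10¹⁰) × 0.0009799 = 7.812 × 10⁷ Pa = 78.12 MPa
  Case 4: tau = (7.791 × 10¹⁰) × 0.001426 = 1.111 × 10⁸ Pa = 111.1 MPa
Ordering: 113.2 MPa (case 2) > 111.1 MPa (case 4) > 78.12 MPa (case 3) > 13.86 MPa (case 1)
Final answer: 2, 4, 3, 1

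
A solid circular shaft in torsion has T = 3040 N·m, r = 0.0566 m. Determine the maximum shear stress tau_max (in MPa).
Model: a solid circular shaft in torsion, so tau_max = (2·T) / (π·r^3).
Substitute:
  tau_max = (2 × 3040) / (π × 0.0566^3)
  tau_max = 1.067 × 10⁷ Pa
Convert: tau_max = 1.067 × 10⁷ Pa = 10.67 MPa
Final answer: tau_max = 10.67 MPa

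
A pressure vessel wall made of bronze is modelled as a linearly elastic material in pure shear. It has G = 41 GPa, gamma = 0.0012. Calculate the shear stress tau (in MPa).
Model: a linearly elastic material in pure shear, so tau = G·gamma.
Convert to SI units:
  G = 41 GPa = 4.1 × 10¹⁰ Pa
Substitute:
  tau = (4.1 × 10¹⁰) × 0.0012
  tau = 4.92 × 10⁷ Pa
Convert: tau = 4.92 × 10⁷ Pa = 49.2 MPa
Final answer: tau = 49.2 MPa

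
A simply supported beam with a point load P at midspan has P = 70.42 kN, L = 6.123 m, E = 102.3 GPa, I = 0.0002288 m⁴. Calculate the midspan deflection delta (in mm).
Model: a simply supported beam with a point load P at midspan, so delta = (P·L^3) / (48·E·I).
Convert to SI units:
  P = 70.42 kN = 70420 N
  E = 102.3 GPa = 1.023 × 10¹¹ Pa
Substitute:
  delta = (70420 × 6.123^3) / (48 × (1.023 × 10¹¹) × 0.0002288)
  delta = 0.01439 m
Convert: delta = 0.01439 m = 14.39 mm
Final answer: delta = 14.39 mm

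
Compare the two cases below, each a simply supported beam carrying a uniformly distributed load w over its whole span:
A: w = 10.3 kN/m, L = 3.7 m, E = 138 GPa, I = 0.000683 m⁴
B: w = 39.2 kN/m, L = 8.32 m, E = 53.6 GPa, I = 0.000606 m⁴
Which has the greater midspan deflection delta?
Model: a simply supported beam carrying a uniformly distributed load w over its whole span, so delta = (5·w·L^4) / (384·E·I) (SI units).
  A: delta = (5 × 10300 × 3.7^4) / (384 × (1.38 × 10¹¹) × 0.000683) = 0.0002667 m = 0.2667 mm
  B: delta = (5 × 39200 × 8.32^4) / (384 × (5.36 × 10¹⁰) × 0.000606) = 0.0753 m = 75.3 mm
75.3 mm > 0.2667 mm, so B is larger.
Final answer: B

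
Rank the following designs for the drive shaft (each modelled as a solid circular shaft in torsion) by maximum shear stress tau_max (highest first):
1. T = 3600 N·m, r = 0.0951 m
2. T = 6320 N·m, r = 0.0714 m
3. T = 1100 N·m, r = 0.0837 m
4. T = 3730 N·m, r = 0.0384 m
Model: a solid circular shaft in torsion, so tau_max = (2·T) / (π·r^3) (SI units).
  Case 1: tau_max = (2 × 3600) / (π × 0.0951^3) = 2.665 × 10⁶ Pa = 2.665 MPa
  Case 2: tau_max = (2 × 6320) / (π × 0.0714^3) = 1.105 × 10⁷ Pa = 11.05 MPa
  Case 3: tau_max = (2 × 1100) / (π × 0.0837^3) = 1.194 × 10⁶ Pa = 1.194 MPa
  Case 4: tau_max = (2 × 3730) / (π × 0.0384^3) = 4.194 × 10⁷ Pa = 41.94 MPa
Ordering: 41.94 MPa (case 4) > 11.05 MPa (case 2) > 2.665 MPa (case 1) > 1.194 MPa (case 3)
Final answer: 4, 2, 1, 3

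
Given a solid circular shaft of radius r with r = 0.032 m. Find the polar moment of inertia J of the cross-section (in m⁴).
Model: a solid circular shaft of radius r, so J = (π·r^4) / 2.
Substitute:
  J = (π × 0.032^4) / 2
  J = 1.647 × 10⁻⁶ m⁴
Final answer: J = 1.647 × 10⁻⁶ m⁴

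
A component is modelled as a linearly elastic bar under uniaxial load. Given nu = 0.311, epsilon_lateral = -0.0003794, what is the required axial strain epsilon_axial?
Model: a linearly elastic bar under uniaxial load, so epsilon_lateral = -nu·epsilon_axial.
Solve for epsilon_axial: epsilon_axial = -epsilon_lateral / nu.
Substitute:
  epsilon_axial = -(-0.0003794) / 0.311
  epsilon_axial = 0.00122
Final answer: epsilon_axial = 0.00122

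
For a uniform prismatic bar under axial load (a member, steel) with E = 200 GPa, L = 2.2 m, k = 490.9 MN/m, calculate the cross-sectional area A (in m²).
Model: a uniform prismatic bar under axial load, so k = (A·E) / L.
Solve for A: A = (k·L) / E.
Convert to SI units:
  E = 200 GPa = 2 × 10¹¹ Pa
  k = 490.9 MN/m = 4.909 × 10⁸ N/m
Substitute:
  A = ((4.909 × 10⁸) × 2.2) / (2 × 10¹¹)
  A = 0.0054 m²
Final answer: A = 0.0054 m²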